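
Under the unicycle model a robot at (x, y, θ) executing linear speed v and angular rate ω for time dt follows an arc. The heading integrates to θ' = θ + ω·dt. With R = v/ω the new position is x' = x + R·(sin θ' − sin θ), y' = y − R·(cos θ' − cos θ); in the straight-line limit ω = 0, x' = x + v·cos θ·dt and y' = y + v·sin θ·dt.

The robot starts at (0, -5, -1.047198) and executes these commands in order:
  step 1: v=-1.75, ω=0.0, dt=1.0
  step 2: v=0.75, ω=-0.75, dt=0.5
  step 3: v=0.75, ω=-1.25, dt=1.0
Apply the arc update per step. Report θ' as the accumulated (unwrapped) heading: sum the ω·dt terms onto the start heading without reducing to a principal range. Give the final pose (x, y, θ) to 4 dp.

step 1: θ'=-1.0472 (straight) → pose (-0.8750, -3.4845, -1.0472)
step 2: θ'=-1.4222 (R=-1.0000) → pose (-0.7520, -3.8364, -1.4222)
step 3: θ'=-2.6722 (R=-0.6000) → pose (-1.0740, -4.4603, -2.6722)

(-1.0740, -4.4603, -2.6722)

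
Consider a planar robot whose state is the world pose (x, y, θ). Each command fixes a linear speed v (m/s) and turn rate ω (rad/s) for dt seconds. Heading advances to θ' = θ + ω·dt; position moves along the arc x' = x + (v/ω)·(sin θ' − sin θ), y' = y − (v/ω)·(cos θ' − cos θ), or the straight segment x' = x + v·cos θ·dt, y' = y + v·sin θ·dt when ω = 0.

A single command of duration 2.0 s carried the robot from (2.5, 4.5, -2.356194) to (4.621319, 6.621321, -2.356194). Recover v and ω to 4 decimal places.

Δθ = -2.356194 − -2.356194 = 0.000000
ω = Δθ/dt = 0.000000/2.0 = 0.0000
ω = 0 → v = (Δx·cos θ + Δy·sin θ)/dt = -1.5000

v = -1.5000, ω = 0.0000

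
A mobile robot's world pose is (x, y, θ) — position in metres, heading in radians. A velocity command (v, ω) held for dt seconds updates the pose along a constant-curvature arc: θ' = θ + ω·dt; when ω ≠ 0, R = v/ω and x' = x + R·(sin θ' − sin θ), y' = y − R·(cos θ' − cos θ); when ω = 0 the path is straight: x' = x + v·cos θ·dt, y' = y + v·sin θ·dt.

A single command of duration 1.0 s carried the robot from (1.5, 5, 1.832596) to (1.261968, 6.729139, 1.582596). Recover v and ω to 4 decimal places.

v = 1.7500, ω = -0.2500

Δθ = 1.582596 − 1.832596 = -0.250000
ω = Δθ/dt = -0.250000/1.0 = -0.2500
R = −Δy/(cos θ' − cos θ) = -7.0000
v = R·ω = -7.0000·-0.2500 = 1.7500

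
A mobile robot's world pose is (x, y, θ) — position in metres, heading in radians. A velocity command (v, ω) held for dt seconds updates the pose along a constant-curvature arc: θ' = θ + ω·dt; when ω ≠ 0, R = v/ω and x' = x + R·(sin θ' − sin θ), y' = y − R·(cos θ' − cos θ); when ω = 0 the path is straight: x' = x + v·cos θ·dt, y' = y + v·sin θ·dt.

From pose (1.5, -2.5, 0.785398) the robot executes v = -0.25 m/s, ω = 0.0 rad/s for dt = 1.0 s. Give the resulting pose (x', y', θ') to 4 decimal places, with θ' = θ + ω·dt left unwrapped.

θ' = 0.7854 + 0.0·1.0 = 0.7854
ω = 0 → straight: x' = 1.5 + -0.25·cos(0.7854)·1.0 = 1.3232
y' = -2.5 + -0.25·sin(0.7854)·1.0 = -2.6768

(1.3232, -2.6768, 0.7854)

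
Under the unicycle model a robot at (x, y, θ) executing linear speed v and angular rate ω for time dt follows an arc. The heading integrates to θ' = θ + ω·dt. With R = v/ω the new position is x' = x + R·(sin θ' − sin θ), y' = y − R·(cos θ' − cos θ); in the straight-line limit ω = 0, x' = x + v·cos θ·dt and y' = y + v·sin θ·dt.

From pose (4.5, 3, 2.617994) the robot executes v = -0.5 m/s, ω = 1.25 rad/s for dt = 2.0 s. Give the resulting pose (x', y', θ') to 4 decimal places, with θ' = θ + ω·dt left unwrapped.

(5.0675, 3.5042, 5.1180)

θ' = 2.6180 + 1.25·2.0 = 5.1180
R = v/ω = -0.5/1.25 = -0.4000
x' = 4.5 + -0.4000·(sin 5.1180 − sin 2.6180) = 5.0675
y' = 3 − -0.4000·(cos 5.1180 − cos 2.6180) = 3.5042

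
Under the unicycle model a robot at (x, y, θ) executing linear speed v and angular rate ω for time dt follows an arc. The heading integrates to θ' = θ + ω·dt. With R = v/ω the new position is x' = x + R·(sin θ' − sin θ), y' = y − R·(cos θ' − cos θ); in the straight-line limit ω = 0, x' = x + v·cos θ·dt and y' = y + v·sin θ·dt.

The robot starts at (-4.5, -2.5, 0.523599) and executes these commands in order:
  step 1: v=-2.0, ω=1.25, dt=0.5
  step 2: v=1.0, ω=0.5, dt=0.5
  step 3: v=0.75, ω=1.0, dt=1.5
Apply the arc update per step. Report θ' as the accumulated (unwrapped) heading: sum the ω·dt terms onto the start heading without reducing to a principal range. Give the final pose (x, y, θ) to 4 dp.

(-5.5719, -1.8967, 2.8986)

step 1: θ'=1.1486 (R=-1.6000) → pose (-5.1595, -3.2300, 1.1486)
step 2: θ'=1.3986 (R=2.0000) → pose (-5.0135, -2.7532, 1.3986)
step 3: θ'=2.8986 (R=0.7500) → pose (-5.5719, -1.8967, 2.8986)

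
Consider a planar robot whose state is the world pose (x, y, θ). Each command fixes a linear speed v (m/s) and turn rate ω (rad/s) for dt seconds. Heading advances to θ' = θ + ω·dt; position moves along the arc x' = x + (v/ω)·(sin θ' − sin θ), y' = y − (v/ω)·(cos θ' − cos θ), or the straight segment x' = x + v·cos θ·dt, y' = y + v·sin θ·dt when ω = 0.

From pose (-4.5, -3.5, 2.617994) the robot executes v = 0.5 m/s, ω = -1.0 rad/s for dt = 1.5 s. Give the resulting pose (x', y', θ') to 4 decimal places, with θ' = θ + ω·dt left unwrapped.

(-4.6996, -2.8482, 1.1180)

θ' = 2.6180 + -1.0·1.5 = 1.1180
R = v/ω = 0.5/-1.0 = -0.5000
x' = -4.5 + -0.5000·(sin 1.1180 − sin 2.6180) = -4.6996
y' = -3.5 − -0.5000·(cos 1.1180 − cos 2.6180) = -2.8482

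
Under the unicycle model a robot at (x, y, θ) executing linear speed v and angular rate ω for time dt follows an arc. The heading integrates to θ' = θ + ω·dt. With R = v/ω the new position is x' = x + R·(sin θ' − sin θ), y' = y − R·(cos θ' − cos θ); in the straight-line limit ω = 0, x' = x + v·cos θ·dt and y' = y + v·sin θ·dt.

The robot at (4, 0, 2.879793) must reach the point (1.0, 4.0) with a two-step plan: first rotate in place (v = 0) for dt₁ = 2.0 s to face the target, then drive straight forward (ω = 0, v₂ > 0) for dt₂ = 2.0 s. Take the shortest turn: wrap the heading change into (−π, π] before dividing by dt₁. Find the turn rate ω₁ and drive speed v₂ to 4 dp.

heading to target = atan2(4−0, 1−4) = 2.2143
Δθ = wrap(2.2143 − 2.8798) = -0.6655; ω₁ = Δθ/dt₁ = -0.3327
distance = √((1−4)² + (4−0)²) = 5.0000; v₂ = distance/dt₂ = 2.5000

ω₁ = -0.3327, v₂ = 2.5000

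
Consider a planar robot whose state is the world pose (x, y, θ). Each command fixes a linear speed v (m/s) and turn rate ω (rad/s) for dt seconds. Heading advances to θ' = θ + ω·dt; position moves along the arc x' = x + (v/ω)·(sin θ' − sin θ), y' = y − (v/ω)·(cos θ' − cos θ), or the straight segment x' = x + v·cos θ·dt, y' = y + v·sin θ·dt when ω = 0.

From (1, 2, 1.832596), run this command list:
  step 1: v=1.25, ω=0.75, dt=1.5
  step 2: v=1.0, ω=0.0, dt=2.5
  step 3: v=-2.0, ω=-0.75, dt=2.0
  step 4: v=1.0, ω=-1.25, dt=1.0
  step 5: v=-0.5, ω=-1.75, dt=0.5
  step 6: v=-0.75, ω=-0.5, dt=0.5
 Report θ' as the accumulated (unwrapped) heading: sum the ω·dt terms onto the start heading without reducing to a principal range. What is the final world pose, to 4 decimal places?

step 1: θ'=2.9576 (R=1.6667) → pose (-0.3049, 3.2072, 2.9576)
step 2: θ'=2.9576 (straight) → pose (-2.7627, 3.6646, 2.9576)
step 3: θ'=1.4576 (R=2.6667) → pose (-0.6010, 0.7417, 1.4576)
step 4: θ'=0.2076 (R=-0.8000) → pose (0.0290, 1.4341, 0.2076)
step 5: θ'=-0.6674 (R=0.2857) → pose (-0.2068, 1.4893, -0.6674)
step 6: θ'=-0.9174 (R=1.5000) → pose (-0.4694, 1.7556, -0.9174)

(-0.4694, 1.7556, -0.9174)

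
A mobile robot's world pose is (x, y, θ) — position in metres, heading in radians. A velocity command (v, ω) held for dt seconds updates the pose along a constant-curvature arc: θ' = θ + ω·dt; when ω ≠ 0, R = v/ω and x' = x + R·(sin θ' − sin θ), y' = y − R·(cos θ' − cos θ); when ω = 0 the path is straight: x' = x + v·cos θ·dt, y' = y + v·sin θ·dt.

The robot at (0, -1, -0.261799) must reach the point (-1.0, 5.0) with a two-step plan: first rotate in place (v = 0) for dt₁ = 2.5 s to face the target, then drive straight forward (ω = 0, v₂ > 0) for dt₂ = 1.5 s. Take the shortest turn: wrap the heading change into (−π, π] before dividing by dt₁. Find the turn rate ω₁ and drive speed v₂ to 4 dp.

heading to target = atan2(5−-1, -1−0) = 1.7359
Δθ = wrap(1.7359 − -0.2618) = 1.9977; ω₁ = Δθ/dt₁ = 0.7991
distance = √((-1−0)² + (5−-1)²) = 6.0828; v₂ = distance/dt₂ = 4.0552

ω₁ = 0.7991, v₂ = 4.0552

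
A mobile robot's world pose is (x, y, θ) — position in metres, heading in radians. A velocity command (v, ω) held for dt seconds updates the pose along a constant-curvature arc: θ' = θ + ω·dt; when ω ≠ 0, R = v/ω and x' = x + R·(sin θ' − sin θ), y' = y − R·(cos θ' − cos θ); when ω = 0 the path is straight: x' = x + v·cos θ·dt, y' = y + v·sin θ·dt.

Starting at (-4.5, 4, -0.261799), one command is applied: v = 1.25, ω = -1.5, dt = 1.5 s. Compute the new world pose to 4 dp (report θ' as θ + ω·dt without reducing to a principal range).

(-4.2249, 2.5216, -2.5118)

θ' = -0.2618 + -1.5·1.5 = -2.5118
R = v/ω = 1.25/-1.5 = -0.8333
x' = -4.5 + -0.8333·(sin -2.5118 − sin -0.2618) = -4.2249
y' = 4 − -0.8333·(cos -2.5118 − cos -0.2618) = 2.5216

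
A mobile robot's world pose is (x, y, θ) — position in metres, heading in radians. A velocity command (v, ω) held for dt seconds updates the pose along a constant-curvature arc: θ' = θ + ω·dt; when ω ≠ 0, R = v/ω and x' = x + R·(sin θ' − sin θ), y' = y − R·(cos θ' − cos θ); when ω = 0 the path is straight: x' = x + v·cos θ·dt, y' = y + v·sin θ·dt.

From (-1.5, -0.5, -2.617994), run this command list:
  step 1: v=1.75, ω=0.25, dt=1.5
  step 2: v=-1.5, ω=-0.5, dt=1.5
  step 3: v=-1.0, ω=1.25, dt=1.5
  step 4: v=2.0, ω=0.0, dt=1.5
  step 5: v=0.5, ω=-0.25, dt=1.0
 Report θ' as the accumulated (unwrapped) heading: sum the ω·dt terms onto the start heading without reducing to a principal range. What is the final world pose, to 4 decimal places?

step 1: θ'=-2.2430 (R=7.0000) → pose (-3.4772, -2.2032, -2.2430)
step 2: θ'=-2.9930 (R=3.0000) → pose (-1.5740, -1.1044, -2.9930)
step 3: θ'=-1.1180 (R=-0.8000) → pose (-0.9730, 0.0368, -1.1180)
step 4: θ'=-1.1180 (straight) → pose (0.3394, -2.6609, -1.1180)
step 5: θ'=-1.3680 (R=-2.0000) → pose (0.5000, -3.1331, -1.3680)

(0.5000, -3.1331, -1.3680)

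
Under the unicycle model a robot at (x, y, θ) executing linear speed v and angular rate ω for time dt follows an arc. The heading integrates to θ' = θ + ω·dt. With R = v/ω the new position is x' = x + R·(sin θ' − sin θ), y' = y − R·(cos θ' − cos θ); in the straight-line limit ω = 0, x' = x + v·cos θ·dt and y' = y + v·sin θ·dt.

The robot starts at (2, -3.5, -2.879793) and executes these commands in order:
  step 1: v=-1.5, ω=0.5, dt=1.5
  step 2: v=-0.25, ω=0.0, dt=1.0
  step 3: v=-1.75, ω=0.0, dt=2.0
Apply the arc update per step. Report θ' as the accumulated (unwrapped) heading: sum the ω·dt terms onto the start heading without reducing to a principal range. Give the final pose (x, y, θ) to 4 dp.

step 1: θ'=-2.1298 (R=-3.0000) → pose (3.7669, -2.1932, -2.1298)
step 2: θ'=-2.1298 (straight) → pose (3.8995, -1.9813, -2.1298)
step 3: θ'=-2.1298 (straight) → pose (5.7557, 0.9860, -2.1298)

(5.7557, 0.9860, -2.1298)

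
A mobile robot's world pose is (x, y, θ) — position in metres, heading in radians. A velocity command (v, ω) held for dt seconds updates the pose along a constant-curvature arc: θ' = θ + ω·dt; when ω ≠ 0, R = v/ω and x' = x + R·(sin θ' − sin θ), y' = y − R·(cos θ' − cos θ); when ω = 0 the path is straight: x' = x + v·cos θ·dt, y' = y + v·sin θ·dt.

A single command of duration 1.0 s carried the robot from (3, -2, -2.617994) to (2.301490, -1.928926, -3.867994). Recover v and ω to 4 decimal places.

v = 0.7500, ω = -1.2500

Δθ = -3.867994 − -2.617994 = -1.250000
ω = Δθ/dt = -1.250000/1.0 = -1.2500
R = Δx/(sin θ' − sin θ) = -0.6000
v = R·ω = -0.6000·-1.2500 = 0.7500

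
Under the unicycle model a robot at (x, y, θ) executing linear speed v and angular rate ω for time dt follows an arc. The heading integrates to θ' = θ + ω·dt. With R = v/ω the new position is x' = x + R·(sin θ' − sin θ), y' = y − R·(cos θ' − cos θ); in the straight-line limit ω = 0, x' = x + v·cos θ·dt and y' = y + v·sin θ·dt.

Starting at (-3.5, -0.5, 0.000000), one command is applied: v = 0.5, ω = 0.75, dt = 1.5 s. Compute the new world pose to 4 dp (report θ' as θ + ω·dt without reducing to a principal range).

(-2.8985, -0.1208, 1.1250)

θ' = 0.0000 + 0.75·1.5 = 1.1250
R = v/ω = 0.5/0.75 = 0.6667
x' = -3.5 + 0.6667·(sin 1.1250 − sin 0.0000) = -2.8985
y' = -0.5 − 0.6667·(cos 1.1250 − cos 0.0000) = -0.1208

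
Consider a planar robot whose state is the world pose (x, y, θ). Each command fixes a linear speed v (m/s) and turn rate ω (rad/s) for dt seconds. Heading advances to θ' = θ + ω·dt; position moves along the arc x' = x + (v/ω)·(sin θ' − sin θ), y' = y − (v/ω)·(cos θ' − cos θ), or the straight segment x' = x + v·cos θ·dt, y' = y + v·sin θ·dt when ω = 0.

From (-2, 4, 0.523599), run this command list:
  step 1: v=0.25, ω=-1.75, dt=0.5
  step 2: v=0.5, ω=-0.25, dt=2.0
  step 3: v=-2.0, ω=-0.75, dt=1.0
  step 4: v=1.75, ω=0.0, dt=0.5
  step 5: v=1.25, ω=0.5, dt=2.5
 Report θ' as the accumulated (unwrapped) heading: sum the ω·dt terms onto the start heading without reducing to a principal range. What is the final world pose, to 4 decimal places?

step 1: θ'=-0.3514 (R=-0.1429) → pose (-1.8794, 4.0104, -0.3514)
step 2: θ'=-0.8514 (R=-2.0000) → pose (-1.0634, 3.4505, -0.8514)
step 3: θ'=-1.6014 (R=2.6667) → pose (-1.7230, 5.2892, -1.6014)
step 4: θ'=-1.6014 (straight) → pose (-1.7497, 4.4146, -1.6014)
step 5: θ'=-0.3514 (R=2.5000) → pose (-0.1114, 1.9909, -0.3514)

(-0.1114, 1.9909, -0.3514)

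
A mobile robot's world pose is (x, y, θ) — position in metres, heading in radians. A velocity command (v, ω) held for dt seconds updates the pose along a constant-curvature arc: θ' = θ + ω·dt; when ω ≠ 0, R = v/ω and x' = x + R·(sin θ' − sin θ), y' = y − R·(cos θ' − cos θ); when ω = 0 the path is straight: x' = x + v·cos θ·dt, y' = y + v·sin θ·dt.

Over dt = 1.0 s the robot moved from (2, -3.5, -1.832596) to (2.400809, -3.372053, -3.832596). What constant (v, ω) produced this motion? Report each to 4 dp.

Δθ = -3.832596 − -1.832596 = -2.000000
ω = Δθ/dt = -2.000000/1.0 = -2.0000
R = Δx/(sin θ' − sin θ) = 0.2500
v = R·ω = 0.2500·-2.0000 = -0.5000

v = -0.5000, ω = -2.0000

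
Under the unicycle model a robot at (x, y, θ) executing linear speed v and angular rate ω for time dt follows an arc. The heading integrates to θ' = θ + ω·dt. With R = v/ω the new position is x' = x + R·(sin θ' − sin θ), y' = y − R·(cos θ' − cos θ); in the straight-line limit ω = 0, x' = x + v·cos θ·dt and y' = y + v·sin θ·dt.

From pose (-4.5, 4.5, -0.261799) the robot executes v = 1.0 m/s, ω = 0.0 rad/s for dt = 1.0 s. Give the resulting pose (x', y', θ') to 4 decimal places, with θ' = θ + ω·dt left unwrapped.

(-3.5341, 4.2412, -0.2618)

θ' = -0.2618 + 0.0·1.0 = -0.2618
ω = 0 → straight: x' = -4.5 + 1.0·cos(-0.2618)·1.0 = -3.5341
y' = 4.5 + 1.0·sin(-0.2618)·1.0 = 4.2412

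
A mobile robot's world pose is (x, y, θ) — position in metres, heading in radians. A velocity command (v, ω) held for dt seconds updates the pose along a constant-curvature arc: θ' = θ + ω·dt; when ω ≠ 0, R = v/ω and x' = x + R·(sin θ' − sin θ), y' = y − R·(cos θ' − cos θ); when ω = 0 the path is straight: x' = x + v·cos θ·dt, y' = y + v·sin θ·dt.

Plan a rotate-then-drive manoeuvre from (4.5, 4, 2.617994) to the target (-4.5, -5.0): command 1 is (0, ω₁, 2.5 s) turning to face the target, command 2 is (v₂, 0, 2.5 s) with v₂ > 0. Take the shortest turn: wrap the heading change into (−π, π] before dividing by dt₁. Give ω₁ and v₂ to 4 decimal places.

heading to target = atan2(-5−4, -4.5−4.5) = -2.3562
Δθ = wrap(-2.3562 − 2.6180) = 1.3090; ω₁ = Δθ/dt₁ = 0.5236
distance = √((-4.5−4.5)² + (-5−4)²) = 12.7279; v₂ = distance/dt₂ = 5.0912

ω₁ = 0.5236, v₂ = 5.0912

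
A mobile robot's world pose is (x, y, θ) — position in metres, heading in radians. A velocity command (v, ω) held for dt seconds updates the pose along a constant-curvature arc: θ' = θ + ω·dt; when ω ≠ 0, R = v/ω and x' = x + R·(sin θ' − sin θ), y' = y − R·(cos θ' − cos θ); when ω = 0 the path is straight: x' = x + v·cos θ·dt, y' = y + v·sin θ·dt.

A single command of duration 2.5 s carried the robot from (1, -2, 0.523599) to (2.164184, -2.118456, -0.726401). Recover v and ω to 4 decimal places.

Δθ = -0.726401 − 0.523599 = -1.250000
ω = Δθ/dt = -1.250000/2.5 = -0.5000
R = Δx/(sin θ' − sin θ) = -1.0000
v = R·ω = -1.0000·-0.5000 = 0.5000

v = 0.5000, ω = -0.5000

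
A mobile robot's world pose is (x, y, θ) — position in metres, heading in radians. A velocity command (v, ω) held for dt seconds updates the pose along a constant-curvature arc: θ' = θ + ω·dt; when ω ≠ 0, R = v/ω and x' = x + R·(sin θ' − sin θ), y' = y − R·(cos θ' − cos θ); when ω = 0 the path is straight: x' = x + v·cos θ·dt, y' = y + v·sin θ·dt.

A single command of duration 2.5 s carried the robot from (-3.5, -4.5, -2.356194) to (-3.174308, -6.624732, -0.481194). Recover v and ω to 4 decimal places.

Δθ = -0.481194 − -2.356194 = 1.875000
ω = Δθ/dt = 1.875000/2.5 = 0.7500
R = −Δy/(cos θ' − cos θ) = 1.3333
v = R·ω = 1.3333·0.7500 = 1.0000

v = 1.0000, ω = 0.7500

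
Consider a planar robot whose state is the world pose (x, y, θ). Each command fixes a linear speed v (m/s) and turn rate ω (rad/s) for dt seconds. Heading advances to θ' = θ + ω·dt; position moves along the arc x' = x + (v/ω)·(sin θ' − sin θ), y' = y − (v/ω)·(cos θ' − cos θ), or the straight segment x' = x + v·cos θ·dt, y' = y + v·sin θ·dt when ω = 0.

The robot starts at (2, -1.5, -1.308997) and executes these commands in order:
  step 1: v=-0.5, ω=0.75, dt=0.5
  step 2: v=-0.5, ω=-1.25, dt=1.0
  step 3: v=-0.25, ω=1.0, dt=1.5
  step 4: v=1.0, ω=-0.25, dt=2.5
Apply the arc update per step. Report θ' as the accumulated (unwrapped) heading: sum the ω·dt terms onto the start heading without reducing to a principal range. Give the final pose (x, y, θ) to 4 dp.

(3.1762, -2.5354, -1.3090)

step 1: θ'=-0.9340 (R=-0.6667) → pose (1.8921, -1.2761, -0.9340)
step 2: θ'=-2.1840 (R=0.4000) → pose (1.8865, -0.8081, -2.1840)
step 3: θ'=-0.6840 (R=-0.2500) → pose (1.8401, -0.4704, -0.6840)
step 4: θ'=-1.3090 (R=-4.0000) → pose (3.1762, -2.5354, -1.3090)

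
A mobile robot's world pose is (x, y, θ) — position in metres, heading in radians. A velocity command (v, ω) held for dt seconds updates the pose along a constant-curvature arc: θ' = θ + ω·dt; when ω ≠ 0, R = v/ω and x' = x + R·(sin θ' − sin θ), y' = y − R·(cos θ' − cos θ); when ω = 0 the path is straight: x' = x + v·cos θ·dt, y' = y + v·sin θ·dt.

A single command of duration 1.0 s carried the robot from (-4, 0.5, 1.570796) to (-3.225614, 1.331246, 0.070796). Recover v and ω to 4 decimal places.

v = 1.2500, ω = -1.5000

Δθ = 0.070796 − 1.570796 = -1.500000
ω = Δθ/dt = -1.500000/1.0 = -1.5000
R = −Δy/(cos θ' − cos θ) = -0.8333
v = R·ω = -0.8333·-1.5000 = 1.2500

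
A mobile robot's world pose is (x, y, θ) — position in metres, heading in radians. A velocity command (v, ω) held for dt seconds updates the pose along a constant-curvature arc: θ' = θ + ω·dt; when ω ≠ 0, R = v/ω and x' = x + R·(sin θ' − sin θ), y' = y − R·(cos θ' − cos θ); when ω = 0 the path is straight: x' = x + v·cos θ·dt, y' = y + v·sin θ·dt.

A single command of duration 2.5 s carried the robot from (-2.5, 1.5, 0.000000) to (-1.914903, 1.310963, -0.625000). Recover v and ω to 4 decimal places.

v = 0.2500, ω = -0.2500

Δθ = -0.625000 − 0.000000 = -0.625000
ω = Δθ/dt = -0.625000/2.5 = -0.2500
R = Δx/(sin θ' − sin θ) = -1.0000
v = R·ω = -1.0000·-0.2500 = 0.2500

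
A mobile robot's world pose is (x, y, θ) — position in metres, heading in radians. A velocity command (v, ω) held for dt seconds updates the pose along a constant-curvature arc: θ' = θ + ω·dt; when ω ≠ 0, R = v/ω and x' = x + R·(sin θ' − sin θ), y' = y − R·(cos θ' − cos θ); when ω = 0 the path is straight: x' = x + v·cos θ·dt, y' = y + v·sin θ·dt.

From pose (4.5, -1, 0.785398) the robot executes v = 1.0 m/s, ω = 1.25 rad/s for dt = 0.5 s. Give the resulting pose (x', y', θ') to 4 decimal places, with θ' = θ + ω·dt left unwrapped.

θ' = 0.7854 + 1.25·0.5 = 1.4104
R = v/ω = 1.0/1.25 = 0.8000
x' = 4.5 + 0.8000·(sin 1.4104 − sin 0.7854) = 4.7240
y' = -1 − 0.8000·(cos 1.4104 − cos 0.7854) = -0.5621

(4.7240, -0.5621, 1.4104)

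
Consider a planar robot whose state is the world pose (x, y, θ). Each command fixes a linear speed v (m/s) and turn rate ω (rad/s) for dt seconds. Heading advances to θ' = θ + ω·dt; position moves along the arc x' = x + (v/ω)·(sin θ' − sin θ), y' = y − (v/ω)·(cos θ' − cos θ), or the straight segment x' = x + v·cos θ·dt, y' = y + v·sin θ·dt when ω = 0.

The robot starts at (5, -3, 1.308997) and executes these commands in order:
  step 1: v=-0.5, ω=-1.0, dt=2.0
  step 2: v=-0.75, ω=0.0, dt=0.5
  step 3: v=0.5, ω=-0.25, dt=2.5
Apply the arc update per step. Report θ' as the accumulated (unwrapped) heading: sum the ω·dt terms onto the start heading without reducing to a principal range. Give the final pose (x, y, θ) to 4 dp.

step 1: θ'=-0.6910 (R=0.5000) → pose (4.1984, -3.2559, -0.6910)
step 2: θ'=-0.6910 (straight) → pose (3.9094, -3.0169, -0.6910)
step 3: θ'=-1.3160 (R=-2.0000) → pose (4.5702, -4.0540, -1.3160)

(4.5702, -4.0540, -1.3160)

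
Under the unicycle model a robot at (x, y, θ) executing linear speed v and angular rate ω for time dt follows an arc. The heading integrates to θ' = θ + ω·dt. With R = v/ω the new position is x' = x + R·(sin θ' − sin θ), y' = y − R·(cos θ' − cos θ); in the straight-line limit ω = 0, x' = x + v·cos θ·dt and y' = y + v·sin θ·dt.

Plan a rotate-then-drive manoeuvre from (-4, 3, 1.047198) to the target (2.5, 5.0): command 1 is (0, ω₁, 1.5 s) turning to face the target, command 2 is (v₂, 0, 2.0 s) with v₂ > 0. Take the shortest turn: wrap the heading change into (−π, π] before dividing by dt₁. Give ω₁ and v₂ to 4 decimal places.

heading to target = atan2(5−3, 2.5−-4) = 0.2985
Δθ = wrap(0.2985 − 1.0472) = -0.7487; ω₁ = Δθ/dt₁ = -0.4991
distance = √((2.5−-4)² + (5−3)²) = 6.8007; v₂ = distance/dt₂ = 3.4004

ω₁ = -0.4991, v₂ = 3.4004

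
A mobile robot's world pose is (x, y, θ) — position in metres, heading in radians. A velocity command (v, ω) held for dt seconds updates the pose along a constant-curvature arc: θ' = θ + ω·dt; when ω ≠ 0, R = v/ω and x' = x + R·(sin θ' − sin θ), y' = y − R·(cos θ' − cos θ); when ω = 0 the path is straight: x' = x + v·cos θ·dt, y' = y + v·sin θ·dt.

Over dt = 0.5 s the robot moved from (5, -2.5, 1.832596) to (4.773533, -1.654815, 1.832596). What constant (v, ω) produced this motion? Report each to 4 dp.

Δθ = 1.832596 − 1.832596 = 0.000000
ω = Δθ/dt = 0.000000/0.5 = 0.0000
ω = 0 → v = (Δx·cos θ + Δy·sin θ)/dt = 1.7500

v = 1.7500, ω = 0.0000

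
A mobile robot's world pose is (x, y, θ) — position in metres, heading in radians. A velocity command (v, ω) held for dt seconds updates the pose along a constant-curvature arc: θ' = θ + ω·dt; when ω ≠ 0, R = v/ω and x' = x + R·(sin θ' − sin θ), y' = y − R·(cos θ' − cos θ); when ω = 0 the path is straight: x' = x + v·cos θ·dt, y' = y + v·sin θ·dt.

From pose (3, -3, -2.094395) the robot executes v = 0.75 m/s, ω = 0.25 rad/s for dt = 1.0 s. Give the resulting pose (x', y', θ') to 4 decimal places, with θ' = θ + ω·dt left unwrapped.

(2.7097, -3.6894, -1.8444)

θ' = -2.0944 + 0.25·1.0 = -1.8444
R = v/ω = 0.75/0.25 = 3.0000
x' = 3 + 3.0000·(sin -1.8444 − sin -2.0944) = 2.7097
y' = -3 − 3.0000·(cos -1.8444 − cos -2.0944) = -3.6894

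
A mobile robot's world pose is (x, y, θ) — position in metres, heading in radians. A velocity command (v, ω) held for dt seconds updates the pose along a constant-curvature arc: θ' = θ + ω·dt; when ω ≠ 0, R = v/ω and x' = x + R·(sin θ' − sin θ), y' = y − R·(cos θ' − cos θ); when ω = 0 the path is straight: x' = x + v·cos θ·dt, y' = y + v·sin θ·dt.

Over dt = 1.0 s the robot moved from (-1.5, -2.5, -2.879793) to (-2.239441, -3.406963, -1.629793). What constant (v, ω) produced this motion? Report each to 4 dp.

Δθ = -1.629793 − -2.879793 = 1.250000
ω = Δθ/dt = 1.250000/1.0 = 1.2500
R = −Δy/(cos θ' − cos θ) = 1.0000
v = R·ω = 1.0000·1.2500 = 1.2500

v = 1.2500, ω = 1.2500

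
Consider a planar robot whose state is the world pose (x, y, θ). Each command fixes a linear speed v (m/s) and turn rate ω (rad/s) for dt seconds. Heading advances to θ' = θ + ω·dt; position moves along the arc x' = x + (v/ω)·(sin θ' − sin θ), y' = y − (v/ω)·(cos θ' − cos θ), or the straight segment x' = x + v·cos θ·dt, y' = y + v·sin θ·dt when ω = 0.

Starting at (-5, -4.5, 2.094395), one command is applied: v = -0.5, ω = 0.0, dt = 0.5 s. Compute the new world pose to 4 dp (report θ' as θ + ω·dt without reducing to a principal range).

(-4.8750, -4.7165, 2.0944)

θ' = 2.0944 + 0.0·0.5 = 2.0944
ω = 0 → straight: x' = -5 + -0.5·cos(2.0944)·0.5 = -4.8750
y' = -4.5 + -0.5·sin(2.0944)·0.5 = -4.7165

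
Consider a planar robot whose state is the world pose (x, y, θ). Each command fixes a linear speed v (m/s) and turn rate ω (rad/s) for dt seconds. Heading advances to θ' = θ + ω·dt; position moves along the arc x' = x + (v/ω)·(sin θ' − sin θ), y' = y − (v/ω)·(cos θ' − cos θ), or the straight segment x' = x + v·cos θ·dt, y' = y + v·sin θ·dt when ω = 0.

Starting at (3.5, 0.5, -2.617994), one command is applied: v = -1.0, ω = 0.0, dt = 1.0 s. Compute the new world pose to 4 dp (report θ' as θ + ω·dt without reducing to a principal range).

θ' = -2.6180 + 0.0·1.0 = -2.6180
ω = 0 → straight: x' = 3.5 + -1.0·cos(-2.6180)·1.0 = 4.3660
y' = 0.5 + -1.0·sin(-2.6180)·1.0 = 1.0000

(4.3660, 1.0000, -2.6180)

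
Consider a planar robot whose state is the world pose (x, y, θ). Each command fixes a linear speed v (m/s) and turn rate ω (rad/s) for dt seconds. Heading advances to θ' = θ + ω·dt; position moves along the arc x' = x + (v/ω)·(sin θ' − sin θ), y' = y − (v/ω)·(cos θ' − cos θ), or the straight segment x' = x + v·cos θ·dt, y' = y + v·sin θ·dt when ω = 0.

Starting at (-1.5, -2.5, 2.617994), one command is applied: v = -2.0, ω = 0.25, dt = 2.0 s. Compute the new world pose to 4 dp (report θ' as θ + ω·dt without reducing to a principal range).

θ' = 2.6180 + 0.25·2.0 = 3.1180
R = v/ω = -2.0/0.25 = -8.0000
x' = -1.5 + -8.0000·(sin 3.1180 − sin 2.6180) = 2.3112
y' = -2.5 − -8.0000·(cos 3.1180 − cos 2.6180) = -3.5696

(2.3112, -3.5696, 3.1180)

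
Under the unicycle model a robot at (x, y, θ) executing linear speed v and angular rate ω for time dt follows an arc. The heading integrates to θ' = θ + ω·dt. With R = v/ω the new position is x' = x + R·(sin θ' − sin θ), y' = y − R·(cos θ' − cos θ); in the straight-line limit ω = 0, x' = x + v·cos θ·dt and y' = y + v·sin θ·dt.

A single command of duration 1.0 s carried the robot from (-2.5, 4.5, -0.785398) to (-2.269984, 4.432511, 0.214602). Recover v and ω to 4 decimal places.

v = 0.2500, ω = 1.0000

Δθ = 0.214602 − -0.785398 = 1.000000
ω = Δθ/dt = 1.000000/1.0 = 1.0000
R = Δx/(sin θ' − sin θ) = 0.2500
v = R·ω = 0.2500·1.0000 = 0.2500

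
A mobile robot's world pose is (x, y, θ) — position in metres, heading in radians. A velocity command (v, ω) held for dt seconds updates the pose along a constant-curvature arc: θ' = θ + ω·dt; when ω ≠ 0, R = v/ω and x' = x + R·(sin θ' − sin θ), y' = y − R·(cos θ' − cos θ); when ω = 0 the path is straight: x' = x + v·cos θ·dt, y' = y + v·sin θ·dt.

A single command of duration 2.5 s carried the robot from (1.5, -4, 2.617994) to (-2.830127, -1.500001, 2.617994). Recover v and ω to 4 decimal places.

v = 2.0000, ω = 0.0000

Δθ = 2.617994 − 2.617994 = 0.000000
ω = Δθ/dt = 0.000000/2.5 = 0.0000
ω = 0 → v = (Δx·cos θ + Δy·sin θ)/dt = 2.0000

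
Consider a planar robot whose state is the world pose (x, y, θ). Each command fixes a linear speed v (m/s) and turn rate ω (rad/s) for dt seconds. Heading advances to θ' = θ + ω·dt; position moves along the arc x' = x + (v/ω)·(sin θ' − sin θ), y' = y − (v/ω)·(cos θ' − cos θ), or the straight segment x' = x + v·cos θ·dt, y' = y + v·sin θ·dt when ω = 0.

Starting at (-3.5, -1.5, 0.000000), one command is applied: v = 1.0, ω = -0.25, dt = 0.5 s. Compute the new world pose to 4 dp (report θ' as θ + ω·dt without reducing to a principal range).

(-3.0013, -1.5312, -0.1250)

θ' = 0.0000 + -0.25·0.5 = -0.1250
R = v/ω = 1.0/-0.25 = -4.0000
x' = -3.5 + -4.0000·(sin -0.1250 − sin 0.0000) = -3.0013
y' = -1.5 − -4.0000·(cos -0.1250 − cos 0.0000) = -1.5312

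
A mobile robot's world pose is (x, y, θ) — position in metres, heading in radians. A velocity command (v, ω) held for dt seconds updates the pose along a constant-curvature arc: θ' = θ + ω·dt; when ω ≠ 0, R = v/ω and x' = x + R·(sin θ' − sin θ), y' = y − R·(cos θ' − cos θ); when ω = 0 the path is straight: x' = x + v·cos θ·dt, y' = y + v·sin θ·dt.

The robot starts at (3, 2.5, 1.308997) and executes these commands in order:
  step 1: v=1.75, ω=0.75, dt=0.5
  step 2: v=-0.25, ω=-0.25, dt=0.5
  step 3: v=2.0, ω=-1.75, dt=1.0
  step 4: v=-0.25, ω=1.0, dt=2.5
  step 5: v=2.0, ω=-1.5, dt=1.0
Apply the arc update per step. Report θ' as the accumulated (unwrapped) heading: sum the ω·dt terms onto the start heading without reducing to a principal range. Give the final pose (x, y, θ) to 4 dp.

step 1: θ'=1.6840 (R=2.3333) → pose (3.0646, 3.3675, 1.6840)
step 2: θ'=1.5590 (R=1.0000) → pose (3.0709, 3.2427, 1.5590)
step 3: θ'=-0.1910 (R=-1.1429) → pose (4.4306, 4.3513, -0.1910)
step 4: θ'=2.3090 (R=-0.2500) → pose (4.1983, 3.9376, 2.3090)
step 5: θ'=0.8090 (R=-1.3333) → pose (4.2197, 5.7552, 0.8090)

(4.2197, 5.7552, 0.8090)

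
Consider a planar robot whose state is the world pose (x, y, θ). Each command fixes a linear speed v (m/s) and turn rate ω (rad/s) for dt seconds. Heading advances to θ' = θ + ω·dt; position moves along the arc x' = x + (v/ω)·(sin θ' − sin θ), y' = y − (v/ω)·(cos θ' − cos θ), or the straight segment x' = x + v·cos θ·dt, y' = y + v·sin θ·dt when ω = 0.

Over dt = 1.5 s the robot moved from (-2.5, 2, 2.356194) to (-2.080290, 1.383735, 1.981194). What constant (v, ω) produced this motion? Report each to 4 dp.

Δθ = 1.981194 − 2.356194 = -0.375000
ω = Δθ/dt = -0.375000/1.5 = -0.2500
R = −Δy/(cos θ' − cos θ) = 2.0000
v = R·ω = 2.0000·-0.2500 = -0.5000

v = -0.5000, ω = -0.2500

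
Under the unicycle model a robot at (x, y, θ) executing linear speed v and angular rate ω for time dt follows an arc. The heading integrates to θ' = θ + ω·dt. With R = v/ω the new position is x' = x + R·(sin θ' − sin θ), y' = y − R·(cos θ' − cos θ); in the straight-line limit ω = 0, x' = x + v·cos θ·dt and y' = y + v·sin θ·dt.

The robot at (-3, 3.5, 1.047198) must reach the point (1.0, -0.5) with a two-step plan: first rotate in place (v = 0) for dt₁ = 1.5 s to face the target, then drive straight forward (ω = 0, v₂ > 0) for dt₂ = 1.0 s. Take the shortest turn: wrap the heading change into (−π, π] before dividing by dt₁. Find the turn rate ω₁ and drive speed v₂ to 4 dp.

heading to target = atan2(-0.5−3.5, 1−-3) = -0.7854
Δθ = wrap(-0.7854 − 1.0472) = -1.8326; ω₁ = Δθ/dt₁ = -1.2217
distance = √((1−-3)² + (-0.5−3.5)²) = 5.6569; v₂ = distance/dt₂ = 5.6569

ω₁ = -1.2217, v₂ = 5.6569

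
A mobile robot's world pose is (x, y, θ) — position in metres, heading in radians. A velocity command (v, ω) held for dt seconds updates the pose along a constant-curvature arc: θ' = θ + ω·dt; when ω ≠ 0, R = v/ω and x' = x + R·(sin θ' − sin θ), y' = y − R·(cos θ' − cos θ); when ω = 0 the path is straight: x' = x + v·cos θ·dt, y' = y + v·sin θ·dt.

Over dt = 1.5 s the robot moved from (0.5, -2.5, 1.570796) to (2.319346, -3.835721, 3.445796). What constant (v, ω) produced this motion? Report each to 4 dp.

Δθ = 3.445796 − 1.570796 = 1.875000
ω = Δθ/dt = 1.875000/1.5 = 1.2500
R = Δx/(sin θ' − sin θ) = -1.4000
v = R·ω = -1.4000·1.2500 = -1.7500

v = -1.7500, ω = 1.2500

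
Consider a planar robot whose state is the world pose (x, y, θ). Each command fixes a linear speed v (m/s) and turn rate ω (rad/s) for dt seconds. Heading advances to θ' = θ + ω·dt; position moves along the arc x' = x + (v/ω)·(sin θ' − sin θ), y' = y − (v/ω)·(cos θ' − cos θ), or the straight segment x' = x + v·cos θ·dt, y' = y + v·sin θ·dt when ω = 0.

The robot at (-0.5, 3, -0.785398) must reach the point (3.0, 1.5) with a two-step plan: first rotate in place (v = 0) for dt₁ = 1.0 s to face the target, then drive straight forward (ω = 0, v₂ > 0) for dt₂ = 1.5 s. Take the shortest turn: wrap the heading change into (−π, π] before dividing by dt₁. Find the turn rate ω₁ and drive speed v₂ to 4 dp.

ω₁ = 0.3805, v₂ = 2.5386

heading to target = atan2(1.5−3, 3−-0.5) = -0.4049
Δθ = wrap(-0.4049 − -0.7854) = 0.3805; ω₁ = Δθ/dt₁ = 0.3805
distance = √((3−-0.5)² + (1.5−3)²) = 3.8079; v₂ = distance/dt₂ = 2.5386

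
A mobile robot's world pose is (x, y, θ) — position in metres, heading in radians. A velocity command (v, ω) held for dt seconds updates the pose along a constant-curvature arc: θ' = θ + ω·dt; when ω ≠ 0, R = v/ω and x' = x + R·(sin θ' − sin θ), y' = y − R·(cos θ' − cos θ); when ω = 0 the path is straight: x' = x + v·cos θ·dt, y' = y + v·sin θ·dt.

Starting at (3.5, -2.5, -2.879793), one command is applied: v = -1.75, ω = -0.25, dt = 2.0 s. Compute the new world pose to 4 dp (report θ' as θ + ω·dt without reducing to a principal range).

θ' = -2.8798 + -0.25·2.0 = -3.3798
R = v/ω = -1.75/-0.25 = 7.0000
x' = 3.5 + 7.0000·(sin -3.3798 − sin -2.8798) = 6.9634
y' = -2.5 − 7.0000·(cos -3.3798 − cos -2.8798) = -2.4591

(6.9634, -2.4591, -3.3798)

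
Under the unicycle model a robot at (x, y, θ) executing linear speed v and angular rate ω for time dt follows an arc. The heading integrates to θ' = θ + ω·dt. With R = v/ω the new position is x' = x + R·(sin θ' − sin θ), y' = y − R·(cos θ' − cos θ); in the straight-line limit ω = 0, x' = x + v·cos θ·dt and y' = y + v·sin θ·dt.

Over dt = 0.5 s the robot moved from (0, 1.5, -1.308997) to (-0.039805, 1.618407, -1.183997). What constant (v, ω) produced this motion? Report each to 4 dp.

v = -0.2500, ω = 0.2500

Δθ = -1.183997 − -1.308997 = 0.125000
ω = Δθ/dt = 0.125000/0.5 = 0.2500
R = −Δy/(cos θ' − cos θ) = -1.0000
v = R·ω = -1.0000·0.2500 = -0.2500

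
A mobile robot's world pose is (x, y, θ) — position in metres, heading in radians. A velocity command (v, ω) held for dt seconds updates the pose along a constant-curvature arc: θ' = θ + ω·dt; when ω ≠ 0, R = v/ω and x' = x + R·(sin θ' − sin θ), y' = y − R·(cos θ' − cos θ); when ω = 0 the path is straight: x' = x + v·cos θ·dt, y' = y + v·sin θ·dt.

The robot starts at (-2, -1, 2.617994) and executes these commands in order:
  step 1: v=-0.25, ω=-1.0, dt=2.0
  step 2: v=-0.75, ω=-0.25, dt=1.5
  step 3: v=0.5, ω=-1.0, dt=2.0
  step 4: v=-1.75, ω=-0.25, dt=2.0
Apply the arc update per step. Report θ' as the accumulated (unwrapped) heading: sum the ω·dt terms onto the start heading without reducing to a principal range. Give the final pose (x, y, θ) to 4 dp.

step 1: θ'=0.6180 (R=0.2500) → pose (-1.9801, -1.4203, 0.6180)
step 2: θ'=0.2430 (R=3.0000) → pose (-2.9965, -1.8870, 0.2430)
step 3: θ'=-1.7570 (R=-0.5000) → pose (-2.3849, -2.4649, -1.7570)
step 4: θ'=-2.2570 (R=7.0000) → pose (-0.9214, 0.6744, -2.2570)

(-0.9214, 0.6744, -2.2570)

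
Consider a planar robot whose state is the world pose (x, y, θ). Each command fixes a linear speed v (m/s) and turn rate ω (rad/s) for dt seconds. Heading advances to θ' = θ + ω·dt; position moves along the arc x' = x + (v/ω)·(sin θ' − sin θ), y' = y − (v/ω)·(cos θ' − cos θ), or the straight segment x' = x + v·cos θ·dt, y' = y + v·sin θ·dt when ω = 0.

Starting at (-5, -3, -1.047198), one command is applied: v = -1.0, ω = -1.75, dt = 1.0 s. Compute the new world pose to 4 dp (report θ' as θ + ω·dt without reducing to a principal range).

θ' = -1.0472 + -1.75·1.0 = -2.7972
R = v/ω = -1.0/-1.75 = 0.5714
x' = -5 + 0.5714·(sin -2.7972 − sin -1.0472) = -4.6981
y' = -3 − 0.5714·(cos -2.7972 − cos -1.0472) = -2.1764

(-4.6981, -2.1764, -2.7972)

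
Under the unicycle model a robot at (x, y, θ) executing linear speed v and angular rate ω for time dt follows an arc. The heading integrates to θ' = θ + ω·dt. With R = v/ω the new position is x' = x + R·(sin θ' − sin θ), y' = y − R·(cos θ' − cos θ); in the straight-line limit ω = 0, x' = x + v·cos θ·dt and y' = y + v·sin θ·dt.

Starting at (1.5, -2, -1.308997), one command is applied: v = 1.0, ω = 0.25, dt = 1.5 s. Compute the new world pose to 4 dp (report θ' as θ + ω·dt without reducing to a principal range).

(2.1477, -3.3432, -0.9340)

θ' = -1.3090 + 0.25·1.5 = -0.9340
R = v/ω = 1.0/0.25 = 4.0000
x' = 1.5 + 4.0000·(sin -0.9340 − sin -1.3090) = 2.1477
y' = -2 − 4.0000·(cos -0.9340 − cos -1.3090) = -3.3432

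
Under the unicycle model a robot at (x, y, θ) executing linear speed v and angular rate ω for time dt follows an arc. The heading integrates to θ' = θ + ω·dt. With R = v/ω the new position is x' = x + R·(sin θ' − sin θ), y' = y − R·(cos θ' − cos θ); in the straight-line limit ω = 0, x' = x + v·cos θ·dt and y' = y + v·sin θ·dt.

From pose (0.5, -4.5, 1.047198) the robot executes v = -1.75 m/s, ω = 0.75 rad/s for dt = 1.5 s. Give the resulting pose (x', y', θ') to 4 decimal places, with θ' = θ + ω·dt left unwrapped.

(0.5968, -6.9869, 2.1722)

θ' = 1.0472 + 0.75·1.5 = 2.1722
R = v/ω = -1.75/0.75 = -2.3333
x' = 0.5 + -2.3333·(sin 2.1722 − sin 1.0472) = 0.5968
y' = -4.5 − -2.3333·(cos 2.1722 − cos 1.0472) = -6.9869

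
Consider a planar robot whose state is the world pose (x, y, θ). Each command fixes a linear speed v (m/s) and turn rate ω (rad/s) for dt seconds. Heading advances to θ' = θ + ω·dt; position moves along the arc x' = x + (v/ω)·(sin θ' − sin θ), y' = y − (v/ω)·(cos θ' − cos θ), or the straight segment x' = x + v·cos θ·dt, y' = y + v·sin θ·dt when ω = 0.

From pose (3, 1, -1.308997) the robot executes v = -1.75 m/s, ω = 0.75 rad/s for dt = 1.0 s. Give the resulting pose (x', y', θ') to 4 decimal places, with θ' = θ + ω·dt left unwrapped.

(1.9836, 2.3743, -0.5590)

θ' = -1.3090 + 0.75·1.0 = -0.5590
R = v/ω = -1.75/0.75 = -2.3333
x' = 3 + -2.3333·(sin -0.5590 − sin -1.3090) = 1.9836
y' = 1 − -2.3333·(cos -0.5590 − cos -1.3090) = 2.3743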